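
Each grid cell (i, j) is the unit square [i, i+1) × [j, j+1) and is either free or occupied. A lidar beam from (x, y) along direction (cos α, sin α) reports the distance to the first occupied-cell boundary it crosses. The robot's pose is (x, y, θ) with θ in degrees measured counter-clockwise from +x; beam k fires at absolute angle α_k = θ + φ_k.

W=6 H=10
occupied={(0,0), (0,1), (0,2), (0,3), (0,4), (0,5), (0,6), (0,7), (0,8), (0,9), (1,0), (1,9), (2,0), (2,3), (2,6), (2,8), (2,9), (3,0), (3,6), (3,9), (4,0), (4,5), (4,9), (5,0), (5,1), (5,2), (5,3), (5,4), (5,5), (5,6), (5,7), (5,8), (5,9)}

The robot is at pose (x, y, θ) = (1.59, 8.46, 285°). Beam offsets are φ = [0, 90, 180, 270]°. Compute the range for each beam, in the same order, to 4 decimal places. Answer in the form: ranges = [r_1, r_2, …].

beam 1: φ=0°, α=285°
  d=(0.2588,-0.9659)  start (1,8)  tX=1.5841 tY=0.4762  stride 1/|dx|=3.8637 1/|dy|=1.0353
    cross y-line → (1,7), t=0.4762
    cross y-line → (1,6), t=1.5115
    cross x-line → (2,6), t=1.5841 (wall)
  → r_1 = 1.5841
beam 2: φ=90°, α=15°
  d=(0.9659,0.2588)  start (1,8)  tX=0.4245 tY=2.0864  stride 1/|dx|=1.0353 1/|dy|=3.8637
    cross x-line → (2,8), t=0.4245 (wall)
  → r_2 = 0.4245
beam 3: φ=180°, α=105°
  d=(-0.2588,0.9659)  start (1,8)  tX=2.2796 tY=0.5590  stride 1/|dx|=3.8637 1/|dy|=1.0353
    cross y-line → (1,9), t=0.5590 (wall)
  → r_3 = 0.5590
beam 4: φ=270°, α=195°
  d=(-0.9659,-0.2588)  start (1,8)  tX=0.6108 tY=1.7773  stride 1/|dx|=1.0353 1/|dy|=3.8637
    cross x-line → (0,8), t=0.6108 (wall)
  → r_4 = 0.6108

ranges = [1.5841, 0.4245, 0.5590, 0.6108]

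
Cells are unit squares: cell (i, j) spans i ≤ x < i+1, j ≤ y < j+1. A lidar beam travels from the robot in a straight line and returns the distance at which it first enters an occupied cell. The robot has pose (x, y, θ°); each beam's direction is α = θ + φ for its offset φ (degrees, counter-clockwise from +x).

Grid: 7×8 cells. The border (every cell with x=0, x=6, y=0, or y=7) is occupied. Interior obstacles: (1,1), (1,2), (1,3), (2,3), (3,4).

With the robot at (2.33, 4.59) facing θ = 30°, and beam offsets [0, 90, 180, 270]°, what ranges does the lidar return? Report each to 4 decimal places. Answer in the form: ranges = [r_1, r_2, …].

beam 1: φ=0°, α=30°
  dir = (cos 30°, sin 30°) = (0.8660, 0.5000); from cell (2,4)
  next x-line at t=0.7736, next y-line at t=0.8200; Δt_x=1.1547, Δt_y=2.0000
    x: enter (3,4) at t=0.7736 ← occupied
  → r_1 = 0.7736
beam 2: φ=90°, α=120°
  dir = (cos 120°, sin 120°) = (-0.5000, 0.8660); from cell (2,4)
  next x-line at t=0.6600, next y-line at t=0.4734; Δt_x=2.0000, Δt_y=1.1547
    y: enter (2,5) at t=0.4734
    x: enter (1,5) at t=0.6600
    y: enter (1,6) at t=1.6281
    x: enter (0,6) at t=2.6600 ← occupied
  → r_2 = 2.6600
beam 3: φ=180°, α=210°
  dir = (cos 210°, sin 210°) = (-0.8660, -0.5000); from cell (2,4)
  next x-line at t=0.3811, next y-line at t=1.1800; Δt_x=1.1547, Δt_y=2.0000
    x: enter (1,4) at t=0.3811
    y: enter (1,3) at t=1.1800 ← occupied
  → r_3 = 1.1800
beam 4: φ=270°, α=300°
  dir = (cos 300°, sin 300°) = (0.5000, -0.8660); from cell (2,4)
  next x-line at t=1.3400, next y-line at t=0.6813; Δt_x=2.0000, Δt_y=1.1547
    y: enter (2,3) at t=0.6813 ← occupied
  → r_4 = 0.6813

ranges = [0.7736, 2.6600, 1.1800, 0.6813]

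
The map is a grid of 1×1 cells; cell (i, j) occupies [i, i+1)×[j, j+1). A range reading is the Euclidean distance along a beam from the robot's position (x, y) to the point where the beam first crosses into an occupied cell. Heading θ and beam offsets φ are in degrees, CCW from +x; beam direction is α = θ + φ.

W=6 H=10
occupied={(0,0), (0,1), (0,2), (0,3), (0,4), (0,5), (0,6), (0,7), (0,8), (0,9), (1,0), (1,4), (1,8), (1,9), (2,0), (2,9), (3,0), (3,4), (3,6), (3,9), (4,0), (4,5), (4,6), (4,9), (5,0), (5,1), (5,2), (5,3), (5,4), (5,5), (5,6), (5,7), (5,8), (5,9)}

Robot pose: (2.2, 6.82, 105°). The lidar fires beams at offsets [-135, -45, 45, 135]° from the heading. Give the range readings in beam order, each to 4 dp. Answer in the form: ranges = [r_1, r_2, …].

beam 1: φ=-135°, α=330°
  dir = (cos 330°, sin 330°) = (0.8660, -0.5000); from cell (2,6)
  next x-line at t=0.9238, next y-line at t=1.6400; Δt_x=1.1547, Δt_y=2.0000
    x: enter (3,6) at t=0.9238 ← occupied
  → r_1 = 0.9238
beam 2: φ=-45°, α=60°
  dir = (cos 60°, sin 60°) = (0.5000, 0.8660); from cell (2,6)
  next x-line at t=1.6000, next y-line at t=0.2078; Δt_x=2.0000, Δt_y=1.1547
    y: enter (2,7) at t=0.2078
    y: enter (2,8) at t=1.3625
    x: enter (3,8) at t=1.6000
    y: enter (3,9) at t=2.5172 ← occupied
  → r_2 = 2.5172
beam 3: φ=45°, α=150°
  dir = (cos 150°, sin 150°) = (-0.8660, 0.5000); from cell (2,6)
  next x-line at t=0.2309, next y-line at t=0.3600; Δt_x=1.1547, Δt_y=2.0000
    x: enter (1,6) at t=0.2309
    y: enter (1,7) at t=0.3600
    x: enter (0,7) at t=1.3856 ← occupied
  → r_3 = 1.3856
beam 4: φ=135°, α=240°
  dir = (cos 240°, sin 240°) = (-0.5000, -0.8660); from cell (2,6)
  next x-line at t=0.4000, next y-line at t=0.9469; Δt_x=2.0000, Δt_y=1.1547
    x: enter (1,6) at t=0.4000
    y: enter (1,5) at t=0.9469
    y: enter (1,4) at t=2.1016 ← occupied
  → r_4 = 2.1016

ranges = [0.9238, 2.5172, 1.3856, 2.1016]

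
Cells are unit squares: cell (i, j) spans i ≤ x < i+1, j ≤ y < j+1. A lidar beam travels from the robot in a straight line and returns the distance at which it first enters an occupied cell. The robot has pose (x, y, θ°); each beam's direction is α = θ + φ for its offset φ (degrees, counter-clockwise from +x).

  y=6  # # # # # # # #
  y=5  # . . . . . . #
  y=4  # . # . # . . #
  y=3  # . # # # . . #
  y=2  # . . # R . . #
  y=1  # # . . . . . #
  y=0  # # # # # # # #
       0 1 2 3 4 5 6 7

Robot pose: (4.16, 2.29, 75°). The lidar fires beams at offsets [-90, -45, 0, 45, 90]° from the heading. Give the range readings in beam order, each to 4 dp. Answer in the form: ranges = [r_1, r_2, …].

ranges = [2.9402, 3.2793, 0.7350, 0.3200, 0.1656]

beam 1: φ=-90°, α=345°
  d=(0.9659,-0.2588)  start (4,2)  tX=0.8696 tY=1.1205  stride 1/|dx|=1.0353 1/|dy|=3.8637
    cross x-line → (5,2), t=0.8696
    cross y-line → (5,1), t=1.1205
    cross x-line → (6,1), t=1.9049
    cross x-line → (7,1), t=2.9402 (wall)
  → r_1 = 2.9402
beam 2: φ=-45°, α=30°
  d=(0.8660,0.5000)  start (4,2)  tX=0.9699 tY=1.4200  stride 1/|dx|=1.1547 1/|dy|=2.0000
    cross x-line → (5,2), t=0.9699
    cross y-line → (5,3), t=1.4200
    cross x-line → (6,3), t=2.1246
    cross x-line → (7,3), t=3.2793 (wall)
  → r_2 = 3.2793
beam 3: φ=0°, α=75°
  d=(0.2588,0.9659)  start (4,2)  tX=3.2455 tY=0.7350  stride 1/|dx|=3.8637 1/|dy|=1.0353
    cross y-line → (4,3), t=0.7350 (wall)
  → r_3 = 0.7350
beam 4: φ=45°, α=120°
  d=(-0.5000,0.8660)  start (4,2)  tX=0.3200 tY=0.8198  stride 1/|dx|=2.0000 1/|dy|=1.1547
    cross x-line → (3,2), t=0.3200 (wall)
  → r_4 = 0.3200
beam 5: φ=90°, α=165°
  d=(-0.9659,0.2588)  start (4,2)  tX=0.1656 tY=2.7432  stride 1/|dx|=1.0353 1/|dy|=3.8637
    cross x-line → (3,2), t=0.1656 (wall)
  → r_5 = 0.1656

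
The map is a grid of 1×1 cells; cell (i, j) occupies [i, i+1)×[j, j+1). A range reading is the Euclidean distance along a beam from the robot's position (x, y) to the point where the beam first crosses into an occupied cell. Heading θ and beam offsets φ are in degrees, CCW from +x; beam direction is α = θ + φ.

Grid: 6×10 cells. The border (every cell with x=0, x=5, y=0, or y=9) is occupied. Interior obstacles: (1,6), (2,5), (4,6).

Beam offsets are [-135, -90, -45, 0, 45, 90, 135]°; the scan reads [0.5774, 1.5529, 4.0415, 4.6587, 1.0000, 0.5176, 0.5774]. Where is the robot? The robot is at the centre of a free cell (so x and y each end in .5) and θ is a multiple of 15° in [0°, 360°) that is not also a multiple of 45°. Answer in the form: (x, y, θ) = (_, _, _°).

Candidates: 29 free-cell centres × 16 headings = 464 poses. Raycast each; keep the one whose scan matches to 4 dp.
  (1.5, 4.5, 15°): beam 1 = 1.0000 ≠ 0.5774 ✗
  (3.5, 8.5, 210°): beam 1 = 0.5176 ≠ 0.5774 ✗
  (1.5, 5.5, 300°): beam 1 = 0.5176 ≠ 0.5774 ✗
  …
  (4.5, 5.5, 255°): r_1=0.5774, r_2=1.5529, r_3=4.0415, r_4=4.6587, r_5=1.0000, r_6=0.5176, r_7=0.5774 — all match ✓
Only this pose fits every beam.

(x, y, θ) = (4.5, 5.5, 255°)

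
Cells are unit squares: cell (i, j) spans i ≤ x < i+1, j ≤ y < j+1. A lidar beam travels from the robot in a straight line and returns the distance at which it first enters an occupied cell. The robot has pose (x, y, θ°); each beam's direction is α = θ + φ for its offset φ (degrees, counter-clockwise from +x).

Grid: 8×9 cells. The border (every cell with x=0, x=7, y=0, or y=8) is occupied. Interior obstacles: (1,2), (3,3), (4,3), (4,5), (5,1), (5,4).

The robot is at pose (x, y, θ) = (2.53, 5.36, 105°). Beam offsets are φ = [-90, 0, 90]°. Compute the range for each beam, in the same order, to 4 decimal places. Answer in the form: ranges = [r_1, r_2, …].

beam 1: φ=-90°, α=15°
  cosα=0.9659 sinα=0.2588 | (2,5) | tMaxX 0.4866 tMaxY 2.4728 | tΔX 1.0353 tΔY 3.8637
    t=0.4866 [x] (3,5)
    t=1.5219 [x] (4,5) — stop
  → r_1 = 1.5219
beam 2: φ=0°, α=105°
  cosα=-0.2588 sinα=0.9659 | (2,5) | tMaxX 2.0478 tMaxY 0.6626 | tΔX 3.8637 tΔY 1.0353
    t=0.6626 [y] (2,6)
    t=1.6979 [y] (2,7)
    t=2.0478 [x] (1,7)
    t=2.7331 [y] (1,8) — stop
  → r_2 = 2.7331
beam 3: φ=90°, α=195°
  cosα=-0.9659 sinα=-0.2588 | (2,5) | tMaxX 0.5487 tMaxY 1.3909 | tΔX 1.0353 tΔY 3.8637
    t=0.5487 [x] (1,5)
    t=1.3909 [y] (1,4)
    t=1.5840 [x] (0,4) — stop
  → r_3 = 1.5840

ranges = [1.5219, 2.7331, 1.5840]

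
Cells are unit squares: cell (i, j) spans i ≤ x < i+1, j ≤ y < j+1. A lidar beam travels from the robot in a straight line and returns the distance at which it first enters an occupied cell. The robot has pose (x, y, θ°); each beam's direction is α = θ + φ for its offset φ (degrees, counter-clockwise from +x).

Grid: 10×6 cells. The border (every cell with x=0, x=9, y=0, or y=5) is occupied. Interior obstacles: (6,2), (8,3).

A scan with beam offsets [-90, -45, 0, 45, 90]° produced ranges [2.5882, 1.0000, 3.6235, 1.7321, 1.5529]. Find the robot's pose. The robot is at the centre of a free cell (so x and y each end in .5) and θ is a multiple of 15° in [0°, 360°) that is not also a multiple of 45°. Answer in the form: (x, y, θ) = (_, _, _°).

(x, y, θ) = (5.5, 3.5, 15°)

Enumerate (i+0.5, j+0.5, θ) over the 30 free cells and 16 admissible headings. For each, cast all 5 beams and compare to the given ranges.
  (3.5, 3.5, 30°): beam 1 = 2.8868 ≠ 2.5882 ✗
  (2.5, 3.5, 345°): beam 2 = 2.8868 ≠ 1.0000 ✗
  (7.5, 1.5, 330°): beam 1 = 0.5774 ≠ 2.5882 ✗
  (3.5, 4.5, 165°): beam 1 = 0.5176 ≠ 2.5882 ✗
  …
  (5.5, 3.5, 15°): r_1=2.5882, r_2=1.0000, r_3=3.6235, r_4=1.7321, r_5=1.5529 — all match ✓
Only this pose fits every beam.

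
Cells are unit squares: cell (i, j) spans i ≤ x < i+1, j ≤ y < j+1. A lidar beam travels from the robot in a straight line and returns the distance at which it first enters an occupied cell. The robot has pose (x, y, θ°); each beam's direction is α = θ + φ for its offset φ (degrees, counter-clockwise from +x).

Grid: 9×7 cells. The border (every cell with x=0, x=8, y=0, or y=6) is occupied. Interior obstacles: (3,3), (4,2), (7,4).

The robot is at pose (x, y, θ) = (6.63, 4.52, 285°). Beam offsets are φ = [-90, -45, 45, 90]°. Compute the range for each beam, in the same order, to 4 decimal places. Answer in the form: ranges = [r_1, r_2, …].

ranges = [2.7228, 4.0645, 0.4272, 0.3831]

beam 1: φ=-90°, α=195°
  d=(-0.9659,-0.2588)  start (6,4)  tX=0.6522 tY=2.0091  stride 1/|dx|=1.0353 1/|dy|=3.8637
    cross x-line → (5,4), t=0.6522
    cross x-line → (4,4), t=1.6875
    cross y-line → (4,3), t=2.0091
    cross x-line → (3,3), t=2.7228 (wall)
  → r_1 = 2.7228
beam 2: φ=-45°, α=240°
  d=(-0.5000,-0.8660)  start (6,4)  tX=1.2600 tY=0.6004  stride 1/|dx|=2.0000 1/|dy|=1.1547
    cross y-line → (6,3), t=0.6004
    cross x-line → (5,3), t=1.2600
    cross y-line → (5,2), t=1.7551
    cross y-line → (5,1), t=2.9098
    cross x-line → (4,1), t=3.2600
    cross y-line → (4,0), t=4.0645 (wall)
  → r_2 = 4.0645
beam 3: φ=45°, α=330°
  d=(0.8660,-0.5000)  start (6,4)  tX=0.4272 tY=1.0400  stride 1/|dx|=1.1547 1/|dy|=2.0000
    cross x-line → (7,4), t=0.4272 (wall)
  → r_3 = 0.4272
beam 4: φ=90°, α=15°
  d=(0.9659,0.2588)  start (6,4)  tX=0.3831 tY=1.8546  stride 1/|dx|=1.0353 1/|dy|=3.8637
    cross x-line → (7,4), t=0.3831 (wall)
  → r_4 = 0.3831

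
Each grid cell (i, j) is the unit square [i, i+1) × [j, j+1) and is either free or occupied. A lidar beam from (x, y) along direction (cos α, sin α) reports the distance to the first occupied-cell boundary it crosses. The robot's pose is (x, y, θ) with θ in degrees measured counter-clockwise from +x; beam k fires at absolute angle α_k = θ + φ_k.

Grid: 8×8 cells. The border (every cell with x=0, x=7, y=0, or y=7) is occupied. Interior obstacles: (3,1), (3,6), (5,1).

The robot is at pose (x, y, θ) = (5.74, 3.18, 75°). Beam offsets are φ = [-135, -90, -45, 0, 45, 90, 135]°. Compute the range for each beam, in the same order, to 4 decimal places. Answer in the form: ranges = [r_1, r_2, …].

ranges = [2.5172, 1.3044, 1.4549, 3.9548, 3.4800, 4.9072, 2.3600]

beam 1: φ=-135°, α=300°
  d=(0.5000,-0.8660)  start (5,3)  tX=0.5200 tY=0.2078  stride 1/|dx|=2.0000 1/|dy|=1.1547
    cross y-line → (5,2), t=0.2078
    cross x-line → (6,2), t=0.5200
    cross y-line → (6,1), t=1.3625
    cross y-line → (6,0), t=2.5172 (wall)
  → r_1 = 2.5172
beam 2: φ=-90°, α=345°
  d=(0.9659,-0.2588)  start (5,3)  tX=0.2692 tY=0.6955  stride 1/|dx|=1.0353 1/|dy|=3.8637
    cross x-line → (6,3), t=0.2692
    cross y-line → (6,2), t=0.6955
    cross x-line → (7,2), t=1.3044 (wall)
  → r_2 = 1.3044
beam 3: φ=-45°, α=30°
  d=(0.8660,0.5000)  start (5,3)  tX=0.3002 tY=1.6400  stride 1/|dx|=1.1547 1/|dy|=2.0000
    cross x-line → (6,3), t=0.3002
    cross x-line → (7,3), t=1.4549 (wall)
  → r_3 = 1.4549
beam 4: φ=0°, α=75°
  d=(0.2588,0.9659)  start (5,3)  tX=1.0046 tY=0.8489  stride 1/|dx|=3.8637 1/|dy|=1.0353
    cross y-line → (5,4), t=0.8489
    cross x-line → (6,4), t=1.0046
    cross y-line → (6,5), t=1.8842
    cross y-line → (6,6), t=2.9195
    cross y-line → (6,7), t=3.9548 (wall)
  → r_4 = 3.9548
beam 5: φ=45°, α=120°
  d=(-0.5000,0.8660)  start (5,3)  tX=1.4800 tY=0.9469  stride 1/|dx|=2.0000 1/|dy|=1.1547
    cross y-line → (5,4), t=0.9469
    cross x-line → (4,4), t=1.4800
    cross y-line → (4,5), t=2.1016
    cross y-line → (4,6), t=3.2563
    cross x-line → (3,6), t=3.4800 (wall)
  → r_5 = 3.4800
beam 6: φ=90°, α=165°
  d=(-0.9659,0.2588)  start (5,3)  tX=0.7661 tY=3.1682  stride 1/|dx|=1.0353 1/|dy|=3.8637
    cross x-line → (4,3), t=0.7661
    cross x-line → (3,3), t=1.8014
    cross x-line → (2,3), t=2.8367
    cross y-line → (2,4), t=3.1682
    cross x-line → (1,4), t=3.8719
    cross x-line → (0,4), t=4.9072 (wall)
  → r_6 = 4.9072
beam 7: φ=135°, α=210°
  d=(-0.8660,-0.5000)  start (5,3)  tX=0.8545 tY=0.3600  stride 1/|dx|=1.1547 1/|dy|=2.0000
    cross y-line → (5,2), t=0.3600
    cross x-line → (4,2), t=0.8545
    cross x-line → (3,2), t=2.0092
    cross y-line → (3,1), t=2.3600 (wall)
  → r_7 = 2.3600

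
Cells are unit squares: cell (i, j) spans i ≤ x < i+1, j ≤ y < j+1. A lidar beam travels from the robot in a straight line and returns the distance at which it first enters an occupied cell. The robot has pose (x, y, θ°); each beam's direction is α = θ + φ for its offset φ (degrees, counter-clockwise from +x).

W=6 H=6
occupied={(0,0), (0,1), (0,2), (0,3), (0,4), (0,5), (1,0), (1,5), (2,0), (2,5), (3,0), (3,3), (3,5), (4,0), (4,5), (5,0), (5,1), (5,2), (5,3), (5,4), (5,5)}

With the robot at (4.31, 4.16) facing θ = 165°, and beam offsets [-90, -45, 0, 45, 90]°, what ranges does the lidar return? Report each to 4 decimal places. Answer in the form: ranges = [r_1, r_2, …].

beam 1: φ=-90°, α=75°
  cosα=0.2588 sinα=0.9659 | (4,4) | tMaxX 2.6660 tMaxY 0.8696 | tΔX 3.8637 tΔY 1.0353
    t=0.8696 [y] (4,5) — stop
  → r_1 = 0.8696
beam 2: φ=-45°, α=120°
  cosα=-0.5000 sinα=0.8660 | (4,4) | tMaxX 0.6200 tMaxY 0.9699 | tΔX 2.0000 tΔY 1.1547
    t=0.6200 [x] (3,4)
    t=0.9699 [y] (3,5) — stop
  → r_2 = 0.9699
beam 3: φ=0°, α=165°
  cosα=-0.9659 sinα=0.2588 | (4,4) | tMaxX 0.3209 tMaxY 3.2455 | tΔX 1.0353 tΔY 3.8637
    t=0.3209 [x] (3,4)
    t=1.3562 [x] (2,4)
    t=2.3915 [x] (1,4)
    t=3.2455 [y] (1,5) — stop
  → r_3 = 3.2455
beam 4: φ=45°, α=210°
  cosα=-0.8660 sinα=-0.5000 | (4,4) | tMaxX 0.3580 tMaxY 0.3200 | tΔX 1.1547 tΔY 2.0000
    t=0.3200 [y] (4,3)
    t=0.3580 [x] (3,3) — stop
  → r_4 = 0.3580
beam 5: φ=90°, α=255°
  cosα=-0.2588 sinα=-0.9659 | (4,4) | tMaxX 1.1977 tMaxY 0.1656 | tΔX 3.8637 tΔY 1.0353
    t=0.1656 [y] (4,3)
    t=1.1977 [x] (3,3) — stop
  → r_5 = 1.1977

ranges = [0.8696, 0.9699, 3.2455, 0.3580, 1.1977]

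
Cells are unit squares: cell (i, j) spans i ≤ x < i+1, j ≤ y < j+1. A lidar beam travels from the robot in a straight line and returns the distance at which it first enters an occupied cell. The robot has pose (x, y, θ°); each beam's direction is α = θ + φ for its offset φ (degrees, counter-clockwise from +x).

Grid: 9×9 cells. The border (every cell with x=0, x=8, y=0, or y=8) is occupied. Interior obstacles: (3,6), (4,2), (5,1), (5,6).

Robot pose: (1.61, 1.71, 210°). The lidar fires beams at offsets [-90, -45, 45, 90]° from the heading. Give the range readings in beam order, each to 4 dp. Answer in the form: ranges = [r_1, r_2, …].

beam 1: φ=-90°, α=120°
  direction (-0.5000, 0.8660); cell (1,1); t to first gridline: x 1.2200, y 0.3349 (then +2.0000 / +1.1547)
    (1,2) via y @ 0.3349
    (0,2) via x @ 1.2200  # hit
  → r_1 = 1.2200
beam 2: φ=-45°, α=165°
  direction (-0.9659, 0.2588); cell (1,1); t to first gridline: x 0.6315, y 1.1205 (then +1.0353 / +3.8637)
    (0,1) via x @ 0.6315  # hit
  → r_2 = 0.6315
beam 3: φ=45°, α=255°
  direction (-0.2588, -0.9659); cell (1,1); t to first gridline: x 2.3569, y 0.7350 (then +3.8637 / +1.0353)
    (1,0) via y @ 0.7350  # hit
  → r_3 = 0.7350
beam 4: φ=90°, α=300°
  direction (0.5000, -0.8660); cell (1,1); t to first gridline: x 0.7800, y 0.8198 (then +2.0000 / +1.1547)
    (2,1) via x @ 0.7800
    (2,0) via y @ 0.8198  # hit
  → r_4 = 0.8198

ranges = [1.2200, 0.6315, 0.7350, 0.8198]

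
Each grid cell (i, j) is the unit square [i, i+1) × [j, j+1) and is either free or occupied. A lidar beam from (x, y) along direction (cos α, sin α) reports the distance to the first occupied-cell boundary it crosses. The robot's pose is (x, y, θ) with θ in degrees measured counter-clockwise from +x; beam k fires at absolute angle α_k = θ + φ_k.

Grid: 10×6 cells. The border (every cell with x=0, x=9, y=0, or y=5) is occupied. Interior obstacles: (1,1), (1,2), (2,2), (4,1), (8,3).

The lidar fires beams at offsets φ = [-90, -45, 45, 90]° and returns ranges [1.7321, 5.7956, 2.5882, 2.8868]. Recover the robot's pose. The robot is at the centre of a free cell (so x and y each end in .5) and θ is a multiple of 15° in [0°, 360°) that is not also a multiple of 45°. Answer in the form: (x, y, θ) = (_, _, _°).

Candidates: 27 free-cell centres × 16 headings = 432 poses. Raycast each; keep the one whose scan matches to 4 dp.
  (5.5, 3.5, 120°): beam 1 = 3.0000 ≠ 1.7321 ✗
  (8.5, 4.5, 285°): beam 1 = 5.7956 ≠ 1.7321 ✗
  (4.5, 2.5, 255°): beam 1 = 1.5529 ≠ 1.7321 ✗
  (7.5, 4.5, 255°): beam 1 = 1.9319 ≠ 1.7321 ✗
  …
  (7.5, 3.5, 210°): r_1=1.7321, r_2=5.7956, r_3=2.5882, r_4=2.8868 — all match ✓
Only this pose fits every beam.

(x, y, θ) = (7.5, 3.5, 210°)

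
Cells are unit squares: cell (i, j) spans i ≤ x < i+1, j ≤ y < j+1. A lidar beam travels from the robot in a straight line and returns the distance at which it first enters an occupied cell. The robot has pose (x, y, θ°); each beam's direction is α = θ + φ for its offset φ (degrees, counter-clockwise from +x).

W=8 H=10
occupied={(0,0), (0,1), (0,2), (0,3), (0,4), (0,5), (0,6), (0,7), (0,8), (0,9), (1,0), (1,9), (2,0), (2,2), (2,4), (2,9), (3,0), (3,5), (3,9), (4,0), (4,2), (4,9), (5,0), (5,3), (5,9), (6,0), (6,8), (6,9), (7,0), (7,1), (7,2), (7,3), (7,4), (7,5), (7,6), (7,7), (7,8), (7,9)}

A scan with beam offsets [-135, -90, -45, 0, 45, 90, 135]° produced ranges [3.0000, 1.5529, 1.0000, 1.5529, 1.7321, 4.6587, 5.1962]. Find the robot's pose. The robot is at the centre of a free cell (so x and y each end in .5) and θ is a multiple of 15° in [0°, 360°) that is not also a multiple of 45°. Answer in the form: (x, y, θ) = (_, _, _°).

(x, y, θ) = (5.5, 7.5, 75°)

The pose lattice has 42·16 = 672 candidates. Test each by forward raycasting.
  (4.5, 3.5, 210°): beam 1 = 5.6940 ≠ 3.0000 ✗
  (6.5, 5.5, 75°): beam 1 = 1.0000 ≠ 3.0000 ✗
  (6.5, 3.5, 285°): beam 1 = 0.5774 ≠ 3.0000 ✗
  (2.5, 7.5, 195°): beam 1 = 1.7321 ≠ 3.0000 ✗
  …
  (5.5, 7.5, 75°): r_1=3.0000, r_2=1.5529, r_3=1.0000, r_4=1.5529, r_5=1.7321, r_6=4.6587, r_7=5.1962 — all match ✓
Only this pose fits every beam.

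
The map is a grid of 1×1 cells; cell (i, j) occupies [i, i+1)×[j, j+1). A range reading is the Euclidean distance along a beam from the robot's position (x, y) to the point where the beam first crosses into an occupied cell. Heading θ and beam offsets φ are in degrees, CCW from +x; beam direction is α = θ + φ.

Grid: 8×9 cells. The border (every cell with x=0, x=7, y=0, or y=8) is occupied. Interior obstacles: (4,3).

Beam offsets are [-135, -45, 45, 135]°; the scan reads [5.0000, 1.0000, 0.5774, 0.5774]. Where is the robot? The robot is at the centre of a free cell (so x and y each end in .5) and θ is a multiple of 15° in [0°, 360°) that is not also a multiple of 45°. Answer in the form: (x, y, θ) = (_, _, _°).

(x, y, θ) = (1.5, 7.5, 75°)

Candidates: 41 free-cell centres × 16 headings = 656 poses. Raycast each; keep the one whose scan matches to 4 dp.
  (5.5, 1.5, 255°): beam 1 = 1.7321 ≠ 5.0000 ✗
  (2.5, 6.5, 210°): beam 1 = 1.5529 ≠ 5.0000 ✗
  (6.5, 1.5, 300°): beam 1 = 5.6940 ≠ 5.0000 ✗
  (5.5, 2.5, 30°): beam 1 = 1.5529 ≠ 5.0000 ✗
  (1.5, 1.5, 210°): beam 1 = 6.7293 ≠ 5.0000 ✗
  …
  (1.5, 7.5, 75°): r_1=5.0000, r_2=1.0000, r_3=0.5774, r_4=0.5774 — all match ✓
No second candidate reproduces the full scan.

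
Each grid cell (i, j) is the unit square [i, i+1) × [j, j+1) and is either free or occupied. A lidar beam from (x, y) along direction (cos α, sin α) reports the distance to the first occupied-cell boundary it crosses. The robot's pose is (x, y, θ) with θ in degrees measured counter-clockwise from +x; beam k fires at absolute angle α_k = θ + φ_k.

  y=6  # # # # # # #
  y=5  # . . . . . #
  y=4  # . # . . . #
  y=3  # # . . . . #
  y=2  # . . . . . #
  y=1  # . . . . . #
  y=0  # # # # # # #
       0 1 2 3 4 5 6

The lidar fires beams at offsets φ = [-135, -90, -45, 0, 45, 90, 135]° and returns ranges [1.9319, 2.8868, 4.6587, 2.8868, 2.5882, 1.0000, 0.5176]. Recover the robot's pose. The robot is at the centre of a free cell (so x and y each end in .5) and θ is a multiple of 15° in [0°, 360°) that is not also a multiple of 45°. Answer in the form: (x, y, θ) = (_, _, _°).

The pose lattice has 23·16 = 368 candidates. Test each by forward raycasting.
  (2.5, 3.5, 150°): beam 1 = 3.6235 ≠ 1.9319 ✗
  (4.5, 3.5, 105°): beam 1 = 1.7321 ≠ 1.9319 ✗
  (1.5, 4.5, 285°): beam 1 = 0.5774 ≠ 1.9319 ✗
  …
  (3.5, 1.5, 120°): r_1=1.9319, r_2=2.8868, r_3=4.6587, r_4=2.8868, r_5=2.5882, r_6=1.0000, r_7=0.5176 — all match ✓
Unique over the lattice → pose = (3.5, 1.5, 120°).

(x, y, θ) = (3.5, 1.5, 120°)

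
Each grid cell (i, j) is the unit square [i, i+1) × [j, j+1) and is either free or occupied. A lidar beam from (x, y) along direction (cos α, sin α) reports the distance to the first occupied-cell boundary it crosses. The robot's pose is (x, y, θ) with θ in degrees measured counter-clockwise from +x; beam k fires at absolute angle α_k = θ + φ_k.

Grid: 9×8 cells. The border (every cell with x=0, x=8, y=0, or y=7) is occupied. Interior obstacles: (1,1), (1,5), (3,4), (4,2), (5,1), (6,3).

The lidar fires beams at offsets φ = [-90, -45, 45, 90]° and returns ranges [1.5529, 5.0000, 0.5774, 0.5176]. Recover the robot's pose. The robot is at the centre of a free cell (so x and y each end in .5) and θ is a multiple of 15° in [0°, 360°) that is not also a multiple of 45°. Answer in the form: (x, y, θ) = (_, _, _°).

(x, y, θ) = (1.5, 4.5, 75°)

Enumerate (i+0.5, j+0.5, θ) over the 36 free cells and 16 admissible headings. For each, cast all 4 beams and compare to the given ranges.
  (3.5, 2.5, 345°): beam 2 = 1.7321 ≠ 5.0000 ✗
  (1.5, 2.5, 300°): beam 1 = 0.5774 ≠ 1.5529 ✗
  (5.5, 4.5, 165°): beam 1 = 2.5882 ≠ 1.5529 ✗
  …
  (1.5, 4.5, 75°): r_1=1.5529, r_2=5.0000, r_3=0.5774, r_4=0.5176 — all match ✓
No second candidate reproduces the full scan.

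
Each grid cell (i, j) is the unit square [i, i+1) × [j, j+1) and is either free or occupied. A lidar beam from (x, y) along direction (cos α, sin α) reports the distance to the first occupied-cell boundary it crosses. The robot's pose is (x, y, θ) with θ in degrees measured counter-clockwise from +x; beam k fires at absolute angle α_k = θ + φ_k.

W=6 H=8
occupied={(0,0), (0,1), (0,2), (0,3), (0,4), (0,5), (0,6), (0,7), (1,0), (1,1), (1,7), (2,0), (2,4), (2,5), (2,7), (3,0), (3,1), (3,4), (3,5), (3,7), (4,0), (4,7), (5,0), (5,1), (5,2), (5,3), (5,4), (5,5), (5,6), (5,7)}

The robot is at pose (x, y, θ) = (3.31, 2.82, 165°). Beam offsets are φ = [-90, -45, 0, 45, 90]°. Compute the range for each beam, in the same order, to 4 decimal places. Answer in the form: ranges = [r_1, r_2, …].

beam 1: φ=-90°, α=75°
  direction (0.2588, 0.9659); cell (3,2); t to first gridline: x 2.6660, y 0.1863 (then +3.8637 / +1.0353)
    (3,3) via y @ 0.1863
    (3,4) via y @ 1.2216  # hit
  → r_1 = 1.2216
beam 2: φ=-45°, α=120°
  direction (-0.5000, 0.8660); cell (3,2); t to first gridline: x 0.6200, y 0.2078 (then +2.0000 / +1.1547)
    (3,3) via y @ 0.2078
    (2,3) via x @ 0.6200
    (2,4) via y @ 1.3625  # hit
  → r_2 = 1.3625
beam 3: φ=0°, α=165°
  direction (-0.9659, 0.2588); cell (3,2); t to first gridline: x 0.3209, y 0.6955 (then +1.0353 / +3.8637)
    (2,2) via x @ 0.3209
    (2,3) via y @ 0.6955
    (1,3) via x @ 1.3562
    (0,3) via x @ 2.3915  # hit
  → r_3 = 2.3915
beam 4: φ=45°, α=210°
  direction (-0.8660, -0.5000); cell (3,2); t to first gridline: x 0.3580, y 1.6400 (then +1.1547 / +2.0000)
    (2,2) via x @ 0.3580
    (1,2) via x @ 1.5127
    (1,1) via y @ 1.6400  # hit
  → r_4 = 1.6400
beam 5: φ=90°, α=255°
  direction (-0.2588, -0.9659); cell (3,2); t to first gridline: x 1.1977, y 0.8489 (then +3.8637 / +1.0353)
    (3,1) via y @ 0.8489  # hit
  → r_5 = 0.8489

ranges = [1.2216, 1.3625, 2.3915, 1.6400, 0.8489]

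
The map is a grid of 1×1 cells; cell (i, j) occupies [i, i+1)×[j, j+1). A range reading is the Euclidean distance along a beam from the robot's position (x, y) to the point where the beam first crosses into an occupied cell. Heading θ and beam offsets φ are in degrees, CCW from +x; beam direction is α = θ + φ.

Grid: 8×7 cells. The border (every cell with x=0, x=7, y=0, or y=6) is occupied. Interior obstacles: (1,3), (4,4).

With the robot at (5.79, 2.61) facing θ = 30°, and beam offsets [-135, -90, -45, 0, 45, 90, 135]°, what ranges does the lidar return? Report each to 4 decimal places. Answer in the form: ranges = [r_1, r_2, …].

beam 1: φ=-135°, α=255°
  cosα=-0.2588 sinα=-0.9659 | (5,2) | tMaxX 3.0523 tMaxY 0.6315 | tΔX 3.8637 tΔY 1.0353
    t=0.6315 [y] (5,1)
    t=1.6668 [y] (5,0) — stop
  → r_1 = 1.6668
beam 2: φ=-90°, α=300°
  cosα=0.5000 sinα=-0.8660 | (5,2) | tMaxX 0.4200 tMaxY 0.7044 | tΔX 2.0000 tΔY 1.1547
    t=0.4200 [x] (6,2)
    t=0.7044 [y] (6,1)
    t=1.8591 [y] (6,0) — stop
  → r_2 = 1.8591
beam 3: φ=-45°, α=345°
  cosα=0.9659 sinα=-0.2588 | (5,2) | tMaxX 0.2174 tMaxY 2.3569 | tΔX 1.0353 tΔY 3.8637
    t=0.2174 [x] (6,2)
    t=1.2527 [x] (7,2) — stop
  → r_3 = 1.2527
beam 4: φ=0°, α=30°
  cosα=0.8660 sinα=0.5000 | (5,2) | tMaxX 0.2425 tMaxY 0.7800 | tΔX 1.1547 tΔY 2.0000
    t=0.2425 [x] (6,2)
    t=0.7800 [y] (6,3)
    t=1.3972 [x] (7,3) — stop
  → r_4 = 1.3972
beam 5: φ=45°, α=75°
  cosα=0.2588 sinα=0.9659 | (5,2) | tMaxX 0.8114 tMaxY 0.4038 | tΔX 3.8637 tΔY 1.0353
    t=0.4038 [y] (5,3)
    t=0.8114 [x] (6,3)
    t=1.4390 [y] (6,4)
    t=2.4743 [y] (6,5)
    t=3.5096 [y] (6,6) — stop
  → r_5 = 3.5096
beam 6: φ=90°, α=120°
  cosα=-0.5000 sinα=0.8660 | (5,2) | tMaxX 1.5800 tMaxY 0.4503 | tΔX 2.0000 tΔY 1.1547
    t=0.4503 [y] (5,3)
    t=1.5800 [x] (4,3)
    t=1.6050 [y] (4,4) — stop
  → r_6 = 1.6050
beam 7: φ=135°, α=165°
  cosα=-0.9659 sinα=0.2588 | (5,2) | tMaxX 0.8179 tMaxY 1.5068 | tΔX 1.0353 tΔY 3.8637
    t=0.8179 [x] (4,2)
    t=1.5068 [y] (4,3)
    t=1.8531 [x] (3,3)
    t=2.8884 [x] (2,3)
    t=3.9237 [x] (1,3) — stop
  → r_7 = 3.9237

ranges = [1.6668, 1.8591, 1.2527, 1.3972, 3.5096, 1.6050, 3.9237]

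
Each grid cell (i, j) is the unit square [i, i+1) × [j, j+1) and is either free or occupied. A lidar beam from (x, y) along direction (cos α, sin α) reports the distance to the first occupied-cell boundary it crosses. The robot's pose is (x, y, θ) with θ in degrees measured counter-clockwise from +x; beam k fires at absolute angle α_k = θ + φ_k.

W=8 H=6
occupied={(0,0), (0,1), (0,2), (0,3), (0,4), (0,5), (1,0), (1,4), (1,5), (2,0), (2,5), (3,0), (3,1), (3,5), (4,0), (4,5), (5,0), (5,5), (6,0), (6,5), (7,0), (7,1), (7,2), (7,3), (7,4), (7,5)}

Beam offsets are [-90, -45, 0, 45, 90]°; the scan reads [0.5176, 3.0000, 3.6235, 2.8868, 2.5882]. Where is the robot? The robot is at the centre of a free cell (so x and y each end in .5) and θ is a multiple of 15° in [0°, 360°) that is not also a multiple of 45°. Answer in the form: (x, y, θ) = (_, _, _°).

Enumerate (i+0.5, j+0.5, θ) over the 22 free cells and 16 admissible headings. For each, cast all 5 beams and compare to the given ranges.
  (4.5, 2.5, 255°): beam 1 = 3.6235 ≠ 0.5176 ✗
  (4.5, 4.5, 165°): beam 2 = 0.5774 ≠ 3.0000 ✗
  (5.5, 2.5, 255°): beam 1 = 4.6587 ≠ 0.5176 ✗
  …
  (3.5, 2.5, 15°): r_1=0.5176, r_2=3.0000, r_3=3.6235, r_4=2.8868, r_5=2.5882 — all match ✓
Unique over the lattice → pose = (3.5, 2.5, 15°).

(x, y, θ) = (3.5, 2.5, 15°)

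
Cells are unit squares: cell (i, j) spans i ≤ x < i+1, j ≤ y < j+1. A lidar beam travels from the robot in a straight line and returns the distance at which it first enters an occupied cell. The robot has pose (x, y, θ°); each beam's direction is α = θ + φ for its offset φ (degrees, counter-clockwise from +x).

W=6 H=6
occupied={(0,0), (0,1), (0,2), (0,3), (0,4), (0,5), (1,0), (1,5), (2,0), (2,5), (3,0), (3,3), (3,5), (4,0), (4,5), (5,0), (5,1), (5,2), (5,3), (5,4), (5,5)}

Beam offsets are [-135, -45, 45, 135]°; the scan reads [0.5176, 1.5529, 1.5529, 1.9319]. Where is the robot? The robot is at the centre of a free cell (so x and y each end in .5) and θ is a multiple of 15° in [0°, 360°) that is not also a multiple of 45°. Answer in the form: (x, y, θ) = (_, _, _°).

(x, y, θ) = (3.5, 1.5, 60°)

Candidates: 15 free-cell centres × 16 headings = 240 poses. Raycast each; keep the one whose scan matches to 4 dp.
  (2.5, 4.5, 75°): beam 1 = 1.0000 ≠ 0.5176 ✗
  (3.5, 2.5, 75°): beam 1 = 1.7321 ≠ 0.5176 ✗
  (4.5, 4.5, 105°): beam 1 = 0.5774 ≠ 0.5176 ✗
  (1.5, 3.5, 345°): beam 1 = 0.5774 ≠ 0.5176 ✗
  …
  (3.5, 1.5, 60°): r_1=0.5176, r_2=1.5529, r_3=1.5529, r_4=1.9319 — all match ✓
Unique over the lattice → pose = (3.5, 1.5, 60°).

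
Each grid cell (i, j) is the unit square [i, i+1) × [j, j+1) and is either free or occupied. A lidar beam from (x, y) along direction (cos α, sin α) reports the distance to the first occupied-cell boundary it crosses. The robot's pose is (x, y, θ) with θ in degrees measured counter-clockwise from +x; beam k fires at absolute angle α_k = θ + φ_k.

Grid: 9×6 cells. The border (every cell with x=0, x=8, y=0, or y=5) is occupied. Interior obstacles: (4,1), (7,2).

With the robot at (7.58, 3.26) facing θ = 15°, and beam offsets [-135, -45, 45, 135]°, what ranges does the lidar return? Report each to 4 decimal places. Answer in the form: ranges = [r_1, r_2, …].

beam 1: φ=-135°, α=240°
  dir = (cos 240°, sin 240°) = (-0.5000, -0.8660); from cell (7,3)
  next x-line at t=1.1600, next y-line at t=0.3002; Δt_x=2.0000, Δt_y=1.1547
    y: enter (7,2) at t=0.3002 ← occupied
  → r_1 = 0.3002
beam 2: φ=-45°, α=330°
  dir = (cos 330°, sin 330°) = (0.8660, -0.5000); from cell (7,3)
  next x-line at t=0.4850, next y-line at t=0.5200; Δt_x=1.1547, Δt_y=2.0000
    x: enter (8,3) at t=0.4850 ← occupied
  → r_2 = 0.4850
beam 3: φ=45°, α=60°
  dir = (cos 60°, sin 60°) = (0.5000, 0.8660); from cell (7,3)
  next x-line at t=0.8400, next y-line at t=0.8545; Δt_x=2.0000, Δt_y=1.1547
    x: enter (8,3) at t=0.8400 ← occupied
  → r_3 = 0.8400
beam 4: φ=135°, α=150°
  dir = (cos 150°, sin 150°) = (-0.8660, 0.5000); from cell (7,3)
  next x-line at t=0.6697, next y-line at t=1.4800; Δt_x=1.1547, Δt_y=2.0000
    x: enter (6,3) at t=0.6697
    y: enter (6,4) at t=1.4800
    x: enter (5,4) at t=1.8244
    x: enter (4,4) at t=2.9791
    y: enter (4,5) at t=3.4800 ← occupied
  → r_4 = 3.4800

ranges = [0.3002, 0.4850, 0.8400, 3.4800]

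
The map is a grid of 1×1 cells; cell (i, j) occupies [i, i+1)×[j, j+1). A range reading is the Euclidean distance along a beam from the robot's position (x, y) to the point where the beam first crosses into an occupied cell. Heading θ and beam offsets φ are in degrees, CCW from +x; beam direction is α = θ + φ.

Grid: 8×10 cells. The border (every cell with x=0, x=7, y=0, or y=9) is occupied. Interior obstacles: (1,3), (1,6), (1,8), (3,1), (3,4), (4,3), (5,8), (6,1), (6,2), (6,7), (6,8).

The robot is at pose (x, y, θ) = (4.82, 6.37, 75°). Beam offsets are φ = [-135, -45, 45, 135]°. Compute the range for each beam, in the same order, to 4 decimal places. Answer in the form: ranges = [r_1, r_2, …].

beam 1: φ=-135°, α=300°
  dir = (cos 300°, sin 300°) = (0.5000, -0.8660); from cell (4,6)
  next x-line at t=0.3600, next y-line at t=0.4272; Δt_x=2.0000, Δt_y=1.1547
    x: enter (5,6) at t=0.3600
    y: enter (5,5) at t=0.4272
    y: enter (5,4) at t=1.5819
    x: enter (6,4) at t=2.3600
    y: enter (6,3) at t=2.7366
    y: enter (6,2) at t=3.8913 ← occupied
  → r_1 = 3.8913
beam 2: φ=-45°, α=30°
  dir = (cos 30°, sin 30°) = (0.8660, 0.5000); from cell (4,6)
  next x-line at t=0.2078, next y-line at t=1.2600; Δt_x=1.1547, Δt_y=2.0000
    x: enter (5,6) at t=0.2078
    y: enter (5,7) at t=1.2600
    x: enter (6,7) at t=1.3625 ← occupied
  → r_2 = 1.3625
beam 3: φ=45°, α=120°
  dir = (cos 120°, sin 120°) = (-0.5000, 0.8660); from cell (4,6)
  next x-line at t=1.6400, next y-line at t=0.7275; Δt_x=2.0000, Δt_y=1.1547
    y: enter (4,7) at t=0.7275
    x: enter (3,7) at t=1.6400
    y: enter (3,8) at t=1.8822
    y: enter (3,9) at t=3.0369 ← occupied
  → r_3 = 3.0369
beam 4: φ=135°, α=210°
  dir = (cos 210°, sin 210°) = (-0.8660, -0.5000); from cell (4,6)
  next x-line at t=0.9469, next y-line at t=0.7400; Δt_x=1.1547, Δt_y=2.0000
    y: enter (4,5) at t=0.7400
    x: enter (3,5) at t=0.9469
    x: enter (2,5) at t=2.1016
    y: enter (2,4) at t=2.7400
    x: enter (1,4) at t=3.2563
    x: enter (0,4) at t=4.4110 ← occupied
  → r_4 = 4.4110

ranges = [3.8913, 1.3625, 3.0369, 4.4110]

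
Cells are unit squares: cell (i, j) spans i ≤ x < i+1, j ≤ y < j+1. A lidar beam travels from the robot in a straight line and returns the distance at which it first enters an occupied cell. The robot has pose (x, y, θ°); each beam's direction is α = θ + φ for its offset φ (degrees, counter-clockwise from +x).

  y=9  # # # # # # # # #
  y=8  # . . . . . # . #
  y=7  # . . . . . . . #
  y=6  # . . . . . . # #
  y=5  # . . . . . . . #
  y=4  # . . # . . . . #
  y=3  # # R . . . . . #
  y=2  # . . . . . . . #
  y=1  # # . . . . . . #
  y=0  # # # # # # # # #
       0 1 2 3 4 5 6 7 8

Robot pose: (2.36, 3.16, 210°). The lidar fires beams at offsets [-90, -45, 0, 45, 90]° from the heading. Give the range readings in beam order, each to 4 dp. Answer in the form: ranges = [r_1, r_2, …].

beam 1: φ=-90°, α=120°
  cosα=-0.5000 sinα=0.8660 | (2,3) | tMaxX 0.7200 tMaxY 0.9699 | tΔX 2.0000 tΔY 1.1547
    t=0.7200 [x] (1,3) — stop
  → r_1 = 0.7200
beam 2: φ=-45°, α=165°
  cosα=-0.9659 sinα=0.2588 | (2,3) | tMaxX 0.3727 tMaxY 3.2455 | tΔX 1.0353 tΔY 3.8637
    t=0.3727 [x] (1,3) — stop
  → r_2 = 0.3727
beam 3: φ=0°, α=210°
  cosα=-0.8660 sinα=-0.5000 | (2,3) | tMaxX 0.4157 tMaxY 0.3200 | tΔX 1.1547 tΔY 2.0000
    t=0.3200 [y] (2,2)
    t=0.4157 [x] (1,2)
    t=1.5704 [x] (0,2) — stop
  → r_3 = 1.5704
beam 4: φ=45°, α=255°
  cosα=-0.2588 sinα=-0.9659 | (2,3) | tMaxX 1.3909 tMaxY 0.1656 | tΔX 3.8637 tΔY 1.0353
    t=0.1656 [y] (2,2)
    t=1.2009 [y] (2,1)
    t=1.3909 [x] (1,1) — stop
  → r_4 = 1.3909
beam 5: φ=90°, α=300°
  cosα=0.5000 sinα=-0.8660 | (2,3) | tMaxX 1.2800 tMaxY 0.1848 | tΔX 2.0000 tΔY 1.1547
    t=0.1848 [y] (2,2)
    t=1.2800 [x] (3,2)
    t=1.3395 [y] (3,1)
    t=2.4942 [y] (3,0) — stop
  → r_5 = 2.4942

ranges = [0.7200, 0.3727, 1.5704, 1.3909, 2.4942]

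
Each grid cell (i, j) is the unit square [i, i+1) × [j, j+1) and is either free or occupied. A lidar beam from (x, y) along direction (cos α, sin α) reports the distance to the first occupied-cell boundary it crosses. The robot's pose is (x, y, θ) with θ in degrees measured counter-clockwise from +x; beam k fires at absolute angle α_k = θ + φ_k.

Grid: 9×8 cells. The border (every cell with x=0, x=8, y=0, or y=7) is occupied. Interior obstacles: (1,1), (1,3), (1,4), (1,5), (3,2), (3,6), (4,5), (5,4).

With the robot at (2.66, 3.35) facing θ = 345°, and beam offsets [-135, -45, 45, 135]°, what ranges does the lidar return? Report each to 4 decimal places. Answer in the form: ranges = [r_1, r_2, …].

beam 1: φ=-135°, α=210°
  d=(-0.8660,-0.5000)  start (2,3)  tX=0.7621 tY=0.7000  stride 1/|dx|=1.1547 1/|dy|=2.0000
    cross y-line → (2,2), t=0.7000
    cross x-line → (1,2), t=0.7621
    cross x-line → (0,2), t=1.9168 (wall)
  → r_1 = 1.9168
beam 2: φ=-45°, α=300°
  d=(0.5000,-0.8660)  start (2,3)  tX=0.6800 tY=0.4041  stride 1/|dx|=2.0000 1/|dy|=1.1547
    cross y-line → (2,2), t=0.4041
    cross x-line → (3,2), t=0.6800 (wall)
  → r_2 = 0.6800
beam 3: φ=45°, α=30°
  d=(0.8660,0.5000)  start (2,3)  tX=0.3926 tY=1.3000  stride 1/|dx|=1.1547 1/|dy|=2.0000
    cross x-line → (3,3), t=0.3926
    cross y-line → (3,4), t=1.3000
    cross x-line → (4,4), t=1.5473
    cross x-line → (5,4), t=2.7020 (wall)
  → r_3 = 2.7020
beam 4: φ=135°, α=120°
  d=(-0.5000,0.8660)  start (2,3)  tX=1.3200 tY=0.7506  stride 1/|dx|=2.0000 1/|dy|=1.1547
    cross y-line → (2,4), t=0.7506
    cross x-line → (1,4), t=1.3200 (wall)
  → r_4 = 1.3200

ranges = [1.9168, 0.6800, 2.7020, 1.3200]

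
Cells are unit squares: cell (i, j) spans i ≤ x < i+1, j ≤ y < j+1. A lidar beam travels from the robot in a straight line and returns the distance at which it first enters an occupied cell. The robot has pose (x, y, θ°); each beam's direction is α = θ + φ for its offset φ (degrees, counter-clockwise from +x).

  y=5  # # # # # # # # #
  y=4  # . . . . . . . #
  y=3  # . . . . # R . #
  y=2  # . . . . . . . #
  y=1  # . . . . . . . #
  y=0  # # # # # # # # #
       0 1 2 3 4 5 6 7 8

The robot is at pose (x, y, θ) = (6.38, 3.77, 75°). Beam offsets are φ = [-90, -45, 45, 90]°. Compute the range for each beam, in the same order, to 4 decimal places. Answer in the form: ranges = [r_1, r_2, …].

ranges = [1.6771, 1.8706, 1.4203, 0.3934]

beam 1: φ=-90°, α=345°
  d=(0.9659,-0.2588)  start (6,3)  tX=0.6419 tY=2.9751  stride 1/|dx|=1.0353 1/|dy|=3.8637
    cross x-line → (7,3), t=0.6419
    cross x-line → (8,3), t=1.6771 (wall)
  → r_1 = 1.6771
beam 2: φ=-45°, α=30°
  d=(0.8660,0.5000)  start (6,3)  tX=0.7159 tY=0.4600  stride 1/|dx|=1.1547 1/|dy|=2.0000
    cross y-line → (6,4), t=0.4600
    cross x-line → (7,4), t=0.7159
    cross x-line → (8,4), t=1.8706 (wall)
  → r_2 = 1.8706
beam 3: φ=45°, α=120°
  d=(-0.5000,0.8660)  start (6,3)  tX=0.7600 tY=0.2656  stride 1/|dx|=2.0000 1/|dy|=1.1547
    cross y-line → (6,4), t=0.2656
    cross x-line → (5,4), t=0.7600
    cross y-line → (5,5), t=1.4203 (wall)
  → r_3 = 1.4203
beam 4: φ=90°, α=165°
  d=(-0.9659,0.2588)  start (6,3)  tX=0.3934 tY=0.8887  stride 1/|dx|=1.0353 1/|dy|=3.8637
    cross x-line → (5,3), t=0.3934 (wall)
  → r_4 = 0.3934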